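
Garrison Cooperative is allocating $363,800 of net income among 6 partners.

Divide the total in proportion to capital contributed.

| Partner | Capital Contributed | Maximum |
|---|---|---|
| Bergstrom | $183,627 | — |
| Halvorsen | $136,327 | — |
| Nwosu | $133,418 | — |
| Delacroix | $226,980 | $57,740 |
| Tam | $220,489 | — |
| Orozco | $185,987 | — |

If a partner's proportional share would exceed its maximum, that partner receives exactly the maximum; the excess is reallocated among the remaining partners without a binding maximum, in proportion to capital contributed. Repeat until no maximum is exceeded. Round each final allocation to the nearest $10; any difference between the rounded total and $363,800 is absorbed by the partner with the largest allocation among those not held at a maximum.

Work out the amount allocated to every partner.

Total capital contributed = 1,086,828.
Proportional shares (ignoring caps): Bergstrom 61,466.49; Halvorsen 45,633.50; Nwosu 44,659.75; Delacroix 75,978.28; Tam 73,805.51; Orozco 62,256.47.
Capped: Delacroix ($57,740); residual $306,060 reallocated over remaining capital contributed 859,848.
Shares after redistribution: Bergstrom 65,361.41 → $65,360; Halvorsen 48,525.14 → $48,530; Nwosu 47,489.69 → $47,490; Tam 78,482.32 → $78,480; Orozco 66,201.45 → $66,200.

Bergstrom: $65,360; Halvorsen: $48,530; Nwosu: $47,490; Delacroix: $57,740; Tam: $78,480; Orozco: $66,200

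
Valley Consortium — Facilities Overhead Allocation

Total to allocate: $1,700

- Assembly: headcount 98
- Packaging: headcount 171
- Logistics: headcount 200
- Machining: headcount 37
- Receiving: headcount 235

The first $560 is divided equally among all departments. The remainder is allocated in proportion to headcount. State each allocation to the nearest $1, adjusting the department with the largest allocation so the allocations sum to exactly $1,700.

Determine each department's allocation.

First tranche $560 split equally: $112 each.
Remainder $1,140 by headcount (total 741): Assembly 150.77 → $151; Packaging 263.08 → $263; Logistics 307.69 → $308; Machining 56.92 → $57; Receiving 361.54 → $362.
Rounding difference −$1 on remainder applied to Receiving.
Totals: Assembly $112 + $151 = $263; Packaging $112 + $263 = $375; Logistics $112 + $308 = $420; Machining $112 + $57 = $169; Receiving $112 + $361 = $473.

Assembly: $263 · Packaging: $375 · Logistics: $420 · Machining: $169 · Receiving: $473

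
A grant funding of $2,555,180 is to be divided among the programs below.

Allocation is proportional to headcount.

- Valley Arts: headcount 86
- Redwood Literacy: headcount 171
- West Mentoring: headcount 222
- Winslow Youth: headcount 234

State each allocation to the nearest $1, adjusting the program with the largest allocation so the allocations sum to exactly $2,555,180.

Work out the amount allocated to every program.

Valley Arts: $308,198 | Redwood Literacy: $612,813 | West Mentoring: $795,582 | Winslow Youth: $838,587

Combined headcount = 713.
Raw shares: Valley Arts 86/713 × $2,555,180 = 308,198.43; Redwood Literacy 171/713 × $2,555,180 = 612,813.16; West Mentoring 222/713 × $2,555,180 = 795,581.99; Winslow Youth 234/713 × $2,555,180 = 838,586.42.
At nearest $1: Valley Arts $308,198; Redwood Literacy $612,813; West Mentoring $795,582; Winslow Youth $838,586. Sum = $2,555,179.
Difference $2,555,180 − $2,555,179 = +$1 applied to largest allocation (Winslow Youth): Winslow Youth becomes $838,587.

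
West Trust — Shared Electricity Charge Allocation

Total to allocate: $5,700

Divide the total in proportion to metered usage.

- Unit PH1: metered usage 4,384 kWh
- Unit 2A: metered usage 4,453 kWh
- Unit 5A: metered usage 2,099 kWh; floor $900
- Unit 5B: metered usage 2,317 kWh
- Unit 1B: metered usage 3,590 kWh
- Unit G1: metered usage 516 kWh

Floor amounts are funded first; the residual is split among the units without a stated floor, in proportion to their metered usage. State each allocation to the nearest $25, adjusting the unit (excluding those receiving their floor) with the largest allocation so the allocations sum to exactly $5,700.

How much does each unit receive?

Fund the minimums — Unit 5A $900. Balance $4,800.
Balance split over remaining metered usage 15,260: Unit PH1 1,378.98 → $1,375; Unit 2A 1,400.68 → $1,400; Unit 5B 728.81 → $725; Unit 1B 1,129.23 → $1,125; Unit G1 162.31 → $150.
Rounding difference +$25 applied to Unit 2A → $1,425.

Unit PH1: $1,375 · Unit 2A: $1,425 · Unit 5A: $900 · Unit 5B: $725 · Unit 1B: $1,125 · Unit G1: $150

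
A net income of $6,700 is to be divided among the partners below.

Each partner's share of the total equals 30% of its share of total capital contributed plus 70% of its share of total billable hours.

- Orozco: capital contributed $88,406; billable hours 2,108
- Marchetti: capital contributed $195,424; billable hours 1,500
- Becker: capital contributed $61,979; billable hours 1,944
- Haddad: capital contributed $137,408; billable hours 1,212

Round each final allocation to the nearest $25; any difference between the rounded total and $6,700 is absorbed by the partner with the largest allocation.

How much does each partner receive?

Orozco: $1,825; Marchetti: $1,875; Becker: $1,600; Haddad: $1,400

Capital contributed total 483,217; billable hours total 6,764.
Blended shares (30% capital contributed + 70% billable hours): Orozco 0.2730; Marchetti 0.2766; Becker 0.2397; Haddad 0.2107.
Pro-rata amounts: Orozco 1,829.37; Marchetti 1,852.95; Becker 1,605.73; Haddad 1,411.94.
After rounding ($25): Orozco $1,825; Marchetti $1,850; Becker $1,600; Haddad $1,400. Sum = $6,675.
Difference $6,700 − $6,675 = +$25 applied to largest allocation (Marchetti): Marchetti becomes $1,875.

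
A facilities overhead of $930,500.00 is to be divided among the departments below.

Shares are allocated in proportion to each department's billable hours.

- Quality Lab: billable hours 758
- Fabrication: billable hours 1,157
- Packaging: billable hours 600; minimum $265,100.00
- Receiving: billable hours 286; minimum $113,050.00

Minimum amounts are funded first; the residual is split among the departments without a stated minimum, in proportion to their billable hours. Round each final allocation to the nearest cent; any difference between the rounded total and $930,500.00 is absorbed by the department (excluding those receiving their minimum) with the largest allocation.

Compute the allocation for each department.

Minimums first: Packaging $265,100.00; Receiving $113,050.00. Balance $552,350.00.
Balance split over remaining billable hours 1,915: Quality Lab 218,632.5326 → $218,632.53; Fabrication 333,717.4674 → $333,717.47.

Quality Lab: $218,632.53 · Fabrication: $333,717.47 · Packaging: $265,100.00 · Receiving: $113,050.00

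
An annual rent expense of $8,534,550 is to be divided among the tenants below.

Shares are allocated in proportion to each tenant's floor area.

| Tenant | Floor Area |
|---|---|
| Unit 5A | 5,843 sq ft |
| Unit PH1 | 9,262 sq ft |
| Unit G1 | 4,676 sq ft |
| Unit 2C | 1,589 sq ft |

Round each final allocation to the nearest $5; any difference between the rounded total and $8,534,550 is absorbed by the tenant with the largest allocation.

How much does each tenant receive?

Floor area total: 21,370.
Pro-rata amounts: Unit 5A 5,843/21,370 × $8,534,550 = 2,333,522.49; Unit PH1 9,262/21,370 × $8,534,550 = 3,698,970.62; Unit G1 4,676/21,370 × $8,534,550 = 1,867,456.99; Unit 2C 1,589/21,370 × $8,534,550 = 634,599.90.
After rounding ($5): Unit 5A $2,333,520; Unit PH1 $3,698,970; Unit G1 $1,867,455; Unit 2C $634,600. Sum = $8,534,545.
Difference $8,534,550 − $8,534,545 = +$5 applied to largest allocation (Unit PH1): Unit PH1 becomes $3,698,975.

Unit 5A: $2,333,520; Unit PH1: $3,698,975; Unit G1: $1,867,455; Unit 2C: $634,600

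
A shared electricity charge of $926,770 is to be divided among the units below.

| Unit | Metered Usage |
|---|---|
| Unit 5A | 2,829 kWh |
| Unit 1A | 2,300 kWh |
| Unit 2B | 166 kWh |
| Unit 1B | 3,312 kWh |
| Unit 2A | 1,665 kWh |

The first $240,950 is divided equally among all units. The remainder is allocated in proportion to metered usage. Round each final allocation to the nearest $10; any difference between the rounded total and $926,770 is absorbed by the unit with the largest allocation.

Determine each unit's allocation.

$240,950 shared equally gives $48,190 per unit.
Remainder $685,820 by metered usage (total 10,272): Unit 5A 188,880.92 → $188,880; Unit 1A 153,561.72 → $153,560; Unit 2B 11,083.15 → $11,080; Unit 1B 221,128.88 → $221,130; Unit 2A 111,165.33 → $111,170.
Totals: Unit 5A $48,190 + $188,880 = $237,070; Unit 1A $48,190 + $153,560 = $201,750; Unit 2B $48,190 + $11,080 = $59,270; Unit 1B $48,190 + $221,130 = $269,320; Unit 2A $48,190 + $111,170 = $159,360.

Unit 5A: $237,070; Unit 1A: $201,750; Unit 2B: $59,270; Unit 1B: $269,320; Unit 2A: $159,360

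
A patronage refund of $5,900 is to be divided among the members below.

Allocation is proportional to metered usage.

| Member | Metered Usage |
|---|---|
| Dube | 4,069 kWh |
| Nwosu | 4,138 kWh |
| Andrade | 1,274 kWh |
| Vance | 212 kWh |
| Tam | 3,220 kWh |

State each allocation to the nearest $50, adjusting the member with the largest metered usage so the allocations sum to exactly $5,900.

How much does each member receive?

Dube: $1,850 | Nwosu: $1,900 | Andrade: $600 | Vance: $100 | Tam: $1,450

Total metered usage = 4,069 + 4,138 + 1,274 + 212 + 3,220 = 12,913.
Proportional shares: Dube 1,859.14; Nwosu 1,890.67; Andrade 582.10; Vance 96.86; Tam 1,471.23.
At nearest $50: Dube $1,850; Nwosu $1,900; Andrade $600; Vance $100; Tam $1,450. Sum = $5,900.
No rounding difference to absorb.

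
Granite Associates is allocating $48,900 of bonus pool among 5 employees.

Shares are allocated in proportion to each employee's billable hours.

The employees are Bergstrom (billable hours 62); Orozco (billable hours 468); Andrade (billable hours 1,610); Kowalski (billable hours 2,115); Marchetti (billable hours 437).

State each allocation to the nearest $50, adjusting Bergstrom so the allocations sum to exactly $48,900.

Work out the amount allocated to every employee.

Combined billable hours = 4,692.
Proportional shares: Bergstrom 62/4,692 × $48,900 = 646.16; Orozco 468/4,692 × $48,900 = 4,877.49; Andrade 1,610/4,692 × $48,900 = 16,779.41; Kowalski 2,115/4,692 × $48,900 = 22,042.52; Marchetti 437/4,692 × $48,900 = 4,554.41.
After rounding ($50): Bergstrom $650; Orozco $4,900; Andrade $16,800; Kowalski $22,050; Marchetti $4,550. Sum = $48,950.
Difference $48,900 − $48,950 = −$50 applied to Bergstrom: Bergstrom becomes $600.

Bergstrom: $600 | Orozco: $4,900 | Andrade: $16,800 | Kowalski: $22,050 | Marchetti: $4,550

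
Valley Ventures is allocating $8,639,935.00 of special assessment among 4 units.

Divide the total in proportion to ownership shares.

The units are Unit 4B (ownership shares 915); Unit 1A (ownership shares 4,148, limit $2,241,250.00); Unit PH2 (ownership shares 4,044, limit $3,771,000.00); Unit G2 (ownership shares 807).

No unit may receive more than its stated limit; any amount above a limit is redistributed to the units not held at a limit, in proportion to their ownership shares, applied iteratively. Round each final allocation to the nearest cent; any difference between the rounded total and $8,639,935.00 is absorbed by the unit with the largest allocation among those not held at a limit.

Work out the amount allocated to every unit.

Total ownership shares = 9,914.
Unconstrained shares: Unit 4B 797,411.7939; Unit 1A 3,614,933.4658; Unit PH2 3,524,298.6827; Unit G2 703,291.0576.
Cap binds for Unit 1A ($2,241,250.00); balance $6,398,685.00 reallocated over remaining ownership shares 5,766.
Cap binds for Unit PH2 ($3,771,000.00); balance $2,627,685.00 reallocated over remaining ownership shares 1,722.
Redistributed shares: Unit 4B 1,396,243.7718 → $1,396,243.77; Unit G2 1,231,441.2282 → $1,231,441.23.

Unit 4B: $1,396,243.77 | Unit 1A: $2,241,250.00 | Unit PH2: $3,771,000.00 | Unit G2: $1,231,441.23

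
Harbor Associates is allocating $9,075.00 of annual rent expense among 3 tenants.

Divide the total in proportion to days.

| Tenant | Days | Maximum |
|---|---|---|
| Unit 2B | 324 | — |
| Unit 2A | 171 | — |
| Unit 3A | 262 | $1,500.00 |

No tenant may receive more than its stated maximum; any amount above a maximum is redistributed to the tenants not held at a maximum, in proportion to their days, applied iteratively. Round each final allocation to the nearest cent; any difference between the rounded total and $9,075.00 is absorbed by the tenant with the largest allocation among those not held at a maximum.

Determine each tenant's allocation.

Unit 2B: $4,958.18 · Unit 2A: $2,616.82 · Unit 3A: $1,500.00

Total days = 757.
Pro-rata shares before constraints: Unit 2B 3,884.1480; Unit 2A 2,049.9670; Unit 3A 3,140.8851.
Capped: Unit 3A ($1,500.00); balance $7,575.00 reallocated over remaining days 495.
Shares after redistribution: Unit 2B 4,958.1818 → $4,958.18; Unit 2A 2,616.8182 → $2,616.82.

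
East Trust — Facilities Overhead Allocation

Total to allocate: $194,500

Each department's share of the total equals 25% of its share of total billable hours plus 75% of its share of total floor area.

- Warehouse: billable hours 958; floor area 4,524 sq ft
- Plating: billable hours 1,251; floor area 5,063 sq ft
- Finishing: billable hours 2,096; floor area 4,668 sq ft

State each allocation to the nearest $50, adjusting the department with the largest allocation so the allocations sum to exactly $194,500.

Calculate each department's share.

Warehouse: $57,100 · Plating: $65,950 · Finishing: $71,450

Totals — billable hours 4,305, floor area 14,255.
Blended shares (25% billable hours + 75% floor area): Warehouse 0.2937; Plating 0.3390; Finishing 0.3673.
Unrounded shares: Warehouse 57,115.85; Plating 65,941.00; Finishing 71,443.15.
At nearest $50: Warehouse $57,100; Plating $65,950; Finishing $71,450. Sum = $194,500.
No rounding difference to absorb.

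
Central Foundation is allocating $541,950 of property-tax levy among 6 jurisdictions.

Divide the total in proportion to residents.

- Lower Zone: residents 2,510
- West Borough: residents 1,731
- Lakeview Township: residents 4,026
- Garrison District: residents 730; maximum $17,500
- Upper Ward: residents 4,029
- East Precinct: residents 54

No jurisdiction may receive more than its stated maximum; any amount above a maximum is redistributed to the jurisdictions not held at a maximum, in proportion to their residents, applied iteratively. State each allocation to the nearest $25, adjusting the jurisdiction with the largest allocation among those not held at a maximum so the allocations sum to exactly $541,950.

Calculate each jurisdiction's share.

Residents total: 13,080.
Proportional shares (ignoring caps): Lower Zone 103,998.05; West Borough 71,721.36; Lakeview Township 166,811.22; Garrison District 30,246.44; Upper Ward 166,935.52; East Precinct 2,237.41.
Capped: Garrison District ($17,500); balance $524,450 reallocated over remaining residents 12,350.
Redistributed shares: Lower Zone 106,588.62 → $106,600; West Borough 73,507.93 → $73,500; Lakeview Township 170,966.45 → $170,975; Upper Ward 171,093.85 → $171,100; East Precinct 2,293.14 → $2,300.
Rounding difference −$25 applied to Upper Ward → $171,075.

Lower Zone: $106,600 · West Borough: $73,500 · Lakeview Township: $170,975 · Garrison District: $17,500 · Upper Ward: $171,075 · East Precinct: $2,300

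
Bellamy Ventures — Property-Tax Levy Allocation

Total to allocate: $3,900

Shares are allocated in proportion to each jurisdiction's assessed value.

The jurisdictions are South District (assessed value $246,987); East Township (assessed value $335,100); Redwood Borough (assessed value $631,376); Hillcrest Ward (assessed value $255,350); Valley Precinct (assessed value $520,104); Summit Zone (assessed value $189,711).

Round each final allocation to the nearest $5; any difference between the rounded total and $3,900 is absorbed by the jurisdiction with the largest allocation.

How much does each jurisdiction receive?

South District: $440 | East Township: $600 | Redwood Borough: $1,135 | Hillcrest Ward: $455 | Valley Precinct: $930 | Summit Zone: $340

Sum of assessed value: 2,178,628.
Unrounded shares: South District 246,987/2,178,628 × $3,900 = 442.14; East Township 335,100/2,178,628 × $3,900 = 599.87; Redwood Borough 631,376/2,178,628 × $3,900 = 1,130.24; Hillcrest Ward 255,350/2,178,628 × $3,900 = 457.11; Valley Precinct 520,104/2,178,628 × $3,900 = 931.05; Summit Zone 189,711/2,178,628 × $3,900 = 339.60.
After rounding ($5): South District $440; East Township $600; Redwood Borough $1,130; Hillcrest Ward $455; Valley Precinct $930; Summit Zone $340. Sum = $3,895.
Difference $3,900 − $3,895 = +$5 applied to largest allocation (Redwood Borough): Redwood Borough becomes $1,135.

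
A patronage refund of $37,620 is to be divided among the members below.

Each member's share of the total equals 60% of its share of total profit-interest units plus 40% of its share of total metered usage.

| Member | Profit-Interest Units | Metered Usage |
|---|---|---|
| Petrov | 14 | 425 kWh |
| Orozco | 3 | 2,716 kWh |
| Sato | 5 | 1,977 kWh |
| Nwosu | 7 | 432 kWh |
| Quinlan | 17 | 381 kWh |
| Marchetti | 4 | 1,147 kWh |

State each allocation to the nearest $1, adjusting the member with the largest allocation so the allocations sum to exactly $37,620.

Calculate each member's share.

Profit-interest units total 50; metered usage total 7,078.
Blended shares (60% profit-interest units + 40% metered usage): Petrov 0.1920; Orozco 0.1895; Sato 0.1717; Nwosu 0.1084; Quinlan 0.2255; Marchetti 0.1128.
Proportional shares: Petrov 7,223.72; Orozco 7,128.60; Sato 6,460.35; Nwosu 4,078.52; Quinlan 8,484.495; Marchetti 4,244.31.
After rounding ($1): Petrov $7,224; Orozco $7,129; Sato $6,460; Nwosu $4,079; Quinlan $8,484; Marchetti $4,244. Sum = $37,620.
Sum already equals the total — no adjustment.

Petrov: $7,224 | Orozco: $7,129 | Sato: $6,460 | Nwosu: $4,079 | Quinlan: $8,484 | Marchetti: $4,244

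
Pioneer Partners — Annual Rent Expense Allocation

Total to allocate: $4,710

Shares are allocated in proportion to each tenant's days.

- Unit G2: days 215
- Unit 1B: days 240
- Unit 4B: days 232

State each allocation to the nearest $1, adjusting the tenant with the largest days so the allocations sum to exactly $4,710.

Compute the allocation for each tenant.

Unit G2: $1,474; Unit 1B: $1,645; Unit 4B: $1,591

Days total: 215 + 240 + 232 = 687.
Proportional shares: Unit G2 1,474.02; Unit 1B 1,645.41; Unit 4B 1,590.57.
At nearest $1: Unit G2 $1,474; Unit 1B $1,645; Unit 4B $1,591. Sum = $4,710.
Sum already equals the total — no adjustment.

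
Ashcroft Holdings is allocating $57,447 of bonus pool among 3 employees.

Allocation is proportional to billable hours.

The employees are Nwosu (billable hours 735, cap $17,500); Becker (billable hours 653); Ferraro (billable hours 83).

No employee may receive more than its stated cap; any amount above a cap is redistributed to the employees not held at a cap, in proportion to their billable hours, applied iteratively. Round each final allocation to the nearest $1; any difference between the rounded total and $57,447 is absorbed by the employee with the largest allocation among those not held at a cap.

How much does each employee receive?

Nwosu: $17,500 · Becker: $35,442 · Ferraro: $4,505

Total billable hours = 1,471.
Proportional shares (ignoring caps): Nwosu 28,703.97; Becker 25,501.63; Ferraro 3,241.40.
Held at cap: Nwosu ($17,500); residual $39,947 reallocated over remaining billable hours 736.
Shares after redistribution: Becker 35,442.11 → $35,442; Ferraro 4,504.89 → $4,505.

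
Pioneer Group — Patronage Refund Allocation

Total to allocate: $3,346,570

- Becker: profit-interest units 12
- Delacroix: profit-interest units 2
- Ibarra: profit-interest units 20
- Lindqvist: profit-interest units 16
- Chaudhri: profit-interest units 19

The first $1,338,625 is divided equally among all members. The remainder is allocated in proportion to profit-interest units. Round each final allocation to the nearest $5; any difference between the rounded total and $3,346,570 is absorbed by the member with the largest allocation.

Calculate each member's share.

First tranche $1,338,625 split equally: $267,725 each.
Remainder $2,007,945 by profit-interest units (total 69): Becker 349,207.83 → $349,210; Delacroix 58,201.30 → $58,200; Ibarra 582,013.04 → $582,015; Lindqvist 465,610.43 → $465,610; Chaudhri 552,912.39 → $552,910.
Totals: Becker $267,725 + $349,210 = $616,935; Delacroix $267,725 + $58,200 = $325,925; Ibarra $267,725 + $582,015 = $849,740; Lindqvist $267,725 + $465,610 = $733,335; Chaudhri $267,725 + $552,910 = $820,635.

Becker: $616,935 | Delacroix: $325,925 | Ibarra: $849,740 | Lindqvist: $733,335 | Chaudhri: $820,635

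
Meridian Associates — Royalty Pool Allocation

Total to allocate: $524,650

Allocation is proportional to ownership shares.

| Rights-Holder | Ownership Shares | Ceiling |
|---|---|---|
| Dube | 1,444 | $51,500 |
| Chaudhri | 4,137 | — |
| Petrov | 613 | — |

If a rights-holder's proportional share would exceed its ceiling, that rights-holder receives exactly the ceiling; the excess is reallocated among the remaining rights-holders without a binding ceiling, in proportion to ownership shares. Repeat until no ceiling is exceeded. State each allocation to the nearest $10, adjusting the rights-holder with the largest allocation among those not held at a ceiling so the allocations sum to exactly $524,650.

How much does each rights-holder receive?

Total ownership shares = 6,194.
Proportional shares (ignoring caps): Dube 122,311.04; Chaudhri 350,416.06; Petrov 51,922.90.
Capped: Dube ($51,500); balance $473,150 reallocated over remaining ownership shares 4,750.
Redistributed shares: Chaudhri 412,088.75 → $412,090; Petrov 61,061.25 → $61,060.

Dube: $51,500 | Chaudhri: $412,090 | Petrov: $61,060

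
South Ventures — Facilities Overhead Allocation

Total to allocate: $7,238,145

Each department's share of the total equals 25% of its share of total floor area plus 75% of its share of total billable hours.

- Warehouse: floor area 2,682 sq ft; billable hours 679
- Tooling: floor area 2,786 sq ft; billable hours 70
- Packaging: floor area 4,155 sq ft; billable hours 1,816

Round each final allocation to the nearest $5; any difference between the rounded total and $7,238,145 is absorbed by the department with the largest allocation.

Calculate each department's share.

Warehouse: $1,941,380 · Tooling: $672,035 · Packaging: $4,624,730

Totals — floor area 9,623, billable hours 2,565.
Combined weights (25% floor area + 75% billable hours): Warehouse 0.2682; Tooling 0.0928; Packaging 0.6389.
Raw shares: Warehouse 1,941,377.81; Tooling 672,036.52; Packaging 4,624,730.67.
After rounding ($5): Warehouse $1,941,380; Tooling $672,035; Packaging $4,624,730. Sum = $7,238,145.
Rounded total matches; no reconciliation needed.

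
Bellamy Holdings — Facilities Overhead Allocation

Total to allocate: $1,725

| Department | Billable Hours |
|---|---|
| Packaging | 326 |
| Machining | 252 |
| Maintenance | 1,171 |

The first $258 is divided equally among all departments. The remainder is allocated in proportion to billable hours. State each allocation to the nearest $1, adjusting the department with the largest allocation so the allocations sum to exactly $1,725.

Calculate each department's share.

Equal tier: $258 ÷ 3 = $86 apiece.
Remainder $1,467 by billable hours (total 1,749): Packaging 273.44 → $273; Machining 211.37 → $211; Maintenance 982.19 → $982.
Rounding difference +$1 on remainder applied to Maintenance.
Totals: Packaging $86 + $273 = $359; Machining $86 + $211 = $297; Maintenance $86 + $983 = $1,069.

Packaging: $359 | Machining: $297 | Maintenance: $1,069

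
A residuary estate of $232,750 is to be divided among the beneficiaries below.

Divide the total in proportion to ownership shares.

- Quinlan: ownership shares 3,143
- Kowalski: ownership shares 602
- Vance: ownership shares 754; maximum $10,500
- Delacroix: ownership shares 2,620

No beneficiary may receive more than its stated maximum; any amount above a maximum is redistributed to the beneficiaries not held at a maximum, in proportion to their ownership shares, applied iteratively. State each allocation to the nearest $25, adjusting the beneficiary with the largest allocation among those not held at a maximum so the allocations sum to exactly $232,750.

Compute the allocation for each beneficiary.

Quinlan: $109,750 | Kowalski: $21,025 | Vance: $10,500 | Delacroix: $91,475

Combined ownership shares = 7,119.
Pro-rata shares before constraints: Quinlan 102,757.87; Kowalski 19,681.91; Vance 24,651.43; Delacroix 85,658.80.
Held at cap: Vance ($10,500); residual $222,250 reallocated over remaining ownership shares 6,365.
Redistributed shares: Quinlan 109,745.76 → $109,750; Kowalski 21,020.35 → $21,025; Delacroix 91,483.90 → $91,475.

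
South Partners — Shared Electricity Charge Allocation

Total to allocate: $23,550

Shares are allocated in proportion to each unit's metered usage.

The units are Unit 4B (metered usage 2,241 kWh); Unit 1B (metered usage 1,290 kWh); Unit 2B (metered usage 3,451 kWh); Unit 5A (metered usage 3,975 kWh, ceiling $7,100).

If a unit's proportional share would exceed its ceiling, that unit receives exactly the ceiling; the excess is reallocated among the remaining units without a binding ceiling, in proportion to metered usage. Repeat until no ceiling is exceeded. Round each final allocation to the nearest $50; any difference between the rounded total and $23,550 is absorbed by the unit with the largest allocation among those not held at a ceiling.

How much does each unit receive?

Unit 4B: $5,300 | Unit 1B: $3,050 | Unit 2B: $8,100 | Unit 5A: $7,100

Sum of metered usage: 10,957.
Proportional shares (ignoring caps): Unit 4B 4,816.61; Unit 1B 2,772.61; Unit 2B 7,417.27; Unit 5A 8,543.51.
Cap binds for Unit 5A ($7,100); residual $16,450 reallocated over remaining metered usage 6,982.
Redistributed shares: Unit 4B 5,279.93 → $5,300; Unit 1B 3,039.32 → $3,050; Unit 2B 8,130.76 → $8,150.
Rounding difference −$50 applied to Unit 2B → $8,100.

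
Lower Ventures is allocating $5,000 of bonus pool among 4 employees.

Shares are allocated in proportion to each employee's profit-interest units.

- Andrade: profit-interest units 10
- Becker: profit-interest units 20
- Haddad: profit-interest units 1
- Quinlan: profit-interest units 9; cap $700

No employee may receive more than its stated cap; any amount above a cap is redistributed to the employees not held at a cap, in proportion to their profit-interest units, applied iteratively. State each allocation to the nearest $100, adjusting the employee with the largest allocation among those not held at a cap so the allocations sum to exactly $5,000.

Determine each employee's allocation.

Total profit-interest units = 40.
Pro-rata shares before constraints: Andrade 1,250.00; Becker 2,500.00; Haddad 125.00; Quinlan 1,125.00.
Cap binds for Quinlan ($700); balance $4,300 reallocated over remaining profit-interest units 31.
Shares after redistribution: Andrade 1,387.10 → $1,400; Becker 2,774.19 → $2,800; Haddad 138.71 → $100.

Andrade: $1,400 · Becker: $2,800 · Haddad: $100 · Quinlan: $700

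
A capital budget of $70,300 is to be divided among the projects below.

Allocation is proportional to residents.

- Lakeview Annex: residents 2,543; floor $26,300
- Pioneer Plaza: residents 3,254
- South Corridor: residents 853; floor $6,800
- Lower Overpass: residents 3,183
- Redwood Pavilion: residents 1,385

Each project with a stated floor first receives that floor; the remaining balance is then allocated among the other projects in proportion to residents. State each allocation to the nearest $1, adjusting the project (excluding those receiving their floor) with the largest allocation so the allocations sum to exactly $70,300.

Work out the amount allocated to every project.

Lakeview Annex: $26,300; Pioneer Plaza: $15,475; South Corridor: $6,800; Lower Overpass: $15,138; Redwood Pavilion: $6,587

Minimums first: Lakeview Annex $26,300; South Corridor $6,800. Remaining pool $37,200.
Remaining pool split over remaining residents 7,822: Pioneer Plaza 15,475.43 → $15,475; Lower Overpass 15,137.77 → $15,138; Redwood Pavilion 6,586.81 → $6,587.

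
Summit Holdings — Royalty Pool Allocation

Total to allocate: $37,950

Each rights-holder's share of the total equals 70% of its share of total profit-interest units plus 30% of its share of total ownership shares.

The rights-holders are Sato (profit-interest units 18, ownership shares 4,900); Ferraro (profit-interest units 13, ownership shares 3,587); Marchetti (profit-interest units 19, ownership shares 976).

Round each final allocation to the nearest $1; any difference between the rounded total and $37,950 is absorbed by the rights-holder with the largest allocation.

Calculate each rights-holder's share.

Sato: $15,459 · Ferraro: $11,222 · Marchetti: $11,269

Totals — profit-interest units 50, ownership shares 9,463.
Blended shares (70% profit-interest units + 30% ownership shares): Sato 0.4073; Ferraro 0.2957; Marchetti 0.2969.
Unrounded shares: Sato 15,458.62; Ferraro 11,222.44; Marchetti 11,268.93.
After rounding ($1): Sato $15,459; Ferraro $11,222; Marchetti $11,269. Sum = $37,950.
Sum already equals the total — no adjustment.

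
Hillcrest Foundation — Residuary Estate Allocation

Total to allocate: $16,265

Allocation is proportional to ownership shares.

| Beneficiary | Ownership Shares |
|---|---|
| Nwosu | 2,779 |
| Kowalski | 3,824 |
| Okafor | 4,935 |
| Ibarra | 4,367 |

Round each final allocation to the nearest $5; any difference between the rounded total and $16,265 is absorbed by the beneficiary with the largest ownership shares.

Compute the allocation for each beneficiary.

Ownership shares total: 15,905.
Proportional shares: Nwosu 2,779/15,905 × $16,265 = 2,841.90; Kowalski 3,824/15,905 × $16,265 = 3,910.55; Okafor 4,935/15,905 × $16,265 = 5,046.70; Ibarra 4,367/15,905 × $16,265 = 4,465.84.
At nearest $5: Nwosu $2,840; Kowalski $3,910; Okafor $5,045; Ibarra $4,465. Sum = $16,260.
Difference $16,265 − $16,260 = +$5 applied to largest ownership shares (Okafor): Okafor becomes $5,050.

Nwosu: $2,840 | Kowalski: $3,910 | Okafor: $5,050 | Ibarra: $4,465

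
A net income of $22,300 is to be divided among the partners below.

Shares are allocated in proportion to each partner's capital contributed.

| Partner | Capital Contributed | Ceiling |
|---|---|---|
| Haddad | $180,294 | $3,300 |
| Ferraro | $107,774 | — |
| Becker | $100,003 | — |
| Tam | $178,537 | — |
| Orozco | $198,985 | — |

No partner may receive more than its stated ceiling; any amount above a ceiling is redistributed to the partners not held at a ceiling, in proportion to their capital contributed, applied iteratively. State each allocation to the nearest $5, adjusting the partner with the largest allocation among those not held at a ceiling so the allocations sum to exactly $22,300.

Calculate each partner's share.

Haddad: $3,300; Ferraro: $3,500; Becker: $3,245; Tam: $5,795; Orozco: $6,460

Sum of capital contributed: 765,593.
Pro-rata shares before constraints: Haddad 5,251.56; Ferraro 3,139.21; Becker 2,912.86; Tam 5,200.38; Orozco 5,795.98.
Capped: Haddad ($3,300); remaining pool $19,000 reallocated over remaining capital contributed 585,299.
Shares after redistribution: Ferraro 3,498.56 → $3,500; Becker 3,246.30 → $3,245; Tam 5,795.68 → $5,795; Orozco 6,459.46 → $6,460.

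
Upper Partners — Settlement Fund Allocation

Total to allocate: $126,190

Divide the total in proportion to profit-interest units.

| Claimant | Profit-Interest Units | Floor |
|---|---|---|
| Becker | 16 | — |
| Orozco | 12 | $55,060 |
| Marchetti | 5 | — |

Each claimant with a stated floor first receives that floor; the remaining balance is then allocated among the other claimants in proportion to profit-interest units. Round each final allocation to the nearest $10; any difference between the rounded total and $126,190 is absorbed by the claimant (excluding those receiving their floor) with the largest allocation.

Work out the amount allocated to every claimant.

Becker: $54,190; Orozco: $55,060; Marchetti: $16,940

Fund the minimums — Orozco $55,060. Balance $71,130.
Balance split over remaining profit-interest units 21: Becker 54,194.29 → $54,190; Marchetti 16,935.71 → $16,940.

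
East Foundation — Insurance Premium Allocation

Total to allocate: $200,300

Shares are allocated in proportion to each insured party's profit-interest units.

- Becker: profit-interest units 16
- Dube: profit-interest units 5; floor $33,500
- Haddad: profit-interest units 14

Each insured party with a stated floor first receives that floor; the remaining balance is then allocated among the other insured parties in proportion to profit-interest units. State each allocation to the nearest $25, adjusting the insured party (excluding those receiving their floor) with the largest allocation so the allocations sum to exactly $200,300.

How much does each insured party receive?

Guaranteed amounts: Dube $33,500. Balance $166,800.
Balance split over remaining profit-interest units 30: Becker 88,960.00 → $88,950; Haddad 77,840.00 → $77,850.

Becker: $88,950 · Dube: $33,500 · Haddad: $77,850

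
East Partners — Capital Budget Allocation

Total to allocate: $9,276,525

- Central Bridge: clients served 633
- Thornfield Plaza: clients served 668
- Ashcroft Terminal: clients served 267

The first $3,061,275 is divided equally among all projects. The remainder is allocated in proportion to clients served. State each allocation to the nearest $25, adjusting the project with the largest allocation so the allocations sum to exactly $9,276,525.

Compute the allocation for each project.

Central Bridge: $3,529,525 · Thornfield Plaza: $3,668,250 · Ashcroft Terminal: $2,078,750

Equal tier: $3,061,275 ÷ 3 = $1,020,425 apiece.
Remainder $6,215,250 by clients served (total 1,568): Central Bridge 2,509,090.08 → $2,509,100; Thornfield Plaza 2,647,823.34 → $2,647,825; Ashcroft Terminal 1,058,336.58 → $1,058,325.
Totals: Central Bridge $1,020,425 + $2,509,100 = $3,529,525; Thornfield Plaza $1,020,425 + $2,647,825 = $3,668,250; Ashcroft Terminal $1,020,425 + $1,058,325 = $2,078,750.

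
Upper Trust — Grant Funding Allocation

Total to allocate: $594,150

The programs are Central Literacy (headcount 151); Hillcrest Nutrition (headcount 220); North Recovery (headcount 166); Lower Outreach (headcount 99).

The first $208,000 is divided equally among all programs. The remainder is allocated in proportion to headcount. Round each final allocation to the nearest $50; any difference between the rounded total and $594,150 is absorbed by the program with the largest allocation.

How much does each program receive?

First tranche $208,000 split equally: $52,000 each.
Remainder $386,150 by headcount (total 636): Central Literacy 91,680.27 → $91,700; Hillcrest Nutrition 133,573.90 → $133,550; North Recovery 100,787.58 → $100,800; Lower Outreach 60,108.25 → $60,100.
Totals: Central Literacy $52,000 + $91,700 = $143,700; Hillcrest Nutrition $52,000 + $133,550 = $185,550; North Recovery $52,000 + $100,800 = $152,800; Lower Outreach $52,000 + $60,100 = $112,100.

Central Literacy: $143,700; Hillcrest Nutrition: $185,550; North Recovery: $152,800; Lower Outreach: $112,100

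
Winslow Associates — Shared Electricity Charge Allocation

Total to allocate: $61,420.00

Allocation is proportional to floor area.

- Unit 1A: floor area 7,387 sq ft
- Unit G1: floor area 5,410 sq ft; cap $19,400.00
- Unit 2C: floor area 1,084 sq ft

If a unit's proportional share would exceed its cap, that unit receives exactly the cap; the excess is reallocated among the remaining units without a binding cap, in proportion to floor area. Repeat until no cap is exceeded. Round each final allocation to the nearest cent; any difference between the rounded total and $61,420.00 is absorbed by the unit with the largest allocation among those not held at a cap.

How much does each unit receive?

Combined floor area = 13,881.
Proportional shares (ignoring caps): Unit 1A 32,685.6523; Unit G1 23,937.9151; Unit 2C 4,796.4325.
Held at cap: Unit G1 ($19,400.00); residual $42,020.00 reallocated over remaining floor area 8,471.
Remaining shares: Unit 1A 36,642.8686 → $36,642.87; Unit 2C 5,377.1314 → $5,377.13.

Unit 1A: $36,642.87; Unit G1: $19,400.00; Unit 2C: $5,377.13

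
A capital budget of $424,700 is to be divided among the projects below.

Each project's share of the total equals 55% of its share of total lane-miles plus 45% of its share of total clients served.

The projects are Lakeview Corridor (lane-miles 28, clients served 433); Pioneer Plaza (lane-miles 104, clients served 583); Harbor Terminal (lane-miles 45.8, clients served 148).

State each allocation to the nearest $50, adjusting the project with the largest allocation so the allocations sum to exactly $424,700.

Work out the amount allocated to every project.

Lane-miles total 177.8; clients served total 1,164.
Combined weights (55% lane-miles + 45% clients served): Lakeview Corridor 0.2540; Pioneer Plaza 0.5471; Harbor Terminal 0.1989.
Unrounded shares: Lakeview Corridor 107,878.51; Pioneer Plaza 232,351.83; Harbor Terminal 84,469.66.
At nearest $50: Lakeview Corridor $107,900; Pioneer Plaza $232,350; Harbor Terminal $84,450. Sum = $424,700.
Sum already equals the total — no adjustment.

Lakeview Corridor: $107,900; Pioneer Plaza: $232,350; Harbor Terminal: $84,450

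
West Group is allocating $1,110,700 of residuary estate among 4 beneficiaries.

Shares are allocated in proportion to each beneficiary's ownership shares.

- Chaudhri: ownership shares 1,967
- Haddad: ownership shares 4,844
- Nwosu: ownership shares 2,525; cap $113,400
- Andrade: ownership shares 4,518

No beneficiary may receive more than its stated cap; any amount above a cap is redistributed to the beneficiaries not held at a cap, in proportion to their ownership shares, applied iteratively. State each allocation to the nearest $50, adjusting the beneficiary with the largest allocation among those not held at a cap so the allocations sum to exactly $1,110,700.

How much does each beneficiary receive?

Chaudhri: $173,150; Haddad: $426,450; Nwosu: $113,400; Andrade: $397,700

Total ownership shares = 13,854.
Unconstrained shares: Chaudhri 157,697.91; Haddad 388,352.16; Nwosu 202,433.77; Andrade 362,216.15.
Capped: Nwosu ($113,400); balance $997,300 reallocated over remaining ownership shares 11,329.
Redistributed shares: Chaudhri 173,156.42 → $173,150; Haddad 426,420.80 → $426,400; Andrade 397,722.78 → $397,700.
Rounding difference +$50 applied to Haddad → $426,450.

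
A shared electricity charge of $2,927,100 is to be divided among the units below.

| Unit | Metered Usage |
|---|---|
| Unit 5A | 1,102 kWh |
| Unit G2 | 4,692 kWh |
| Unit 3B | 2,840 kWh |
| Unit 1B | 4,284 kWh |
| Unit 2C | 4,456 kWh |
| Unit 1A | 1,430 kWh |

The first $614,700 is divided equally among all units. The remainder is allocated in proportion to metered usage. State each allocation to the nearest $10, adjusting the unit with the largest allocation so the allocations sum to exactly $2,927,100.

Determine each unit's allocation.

$614,700 shared equally gives $102,450 per unit.
Remainder $2,312,400 by metered usage (total 18,804): Unit 5A 135,517.17 → $135,520; Unit G2 576,993.24 → $576,990; Unit 3B 349,245.69 → $349,250; Unit 1B 526,819.91 → $526,820; Unit 2C 547,971.41 → $547,970; Unit 1A 175,852.58 → $175,850.
Totals: Unit 5A $102,450 + $135,520 = $237,970; Unit G2 $102,450 + $576,990 = $679,440; Unit 3B $102,450 + $349,250 = $451,700; Unit 1B $102,450 + $526,820 = $629,270; Unit 2C $102,450 + $547,970 = $650,420; Unit 1A $102,450 + $175,850 = $278,300.

Unit 5A: $237,970 · Unit G2: $679,440 · Unit 3B: $451,700 · Unit 1B: $629,270 · Unit 2C: $650,420 · Unit 1A: $278,300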